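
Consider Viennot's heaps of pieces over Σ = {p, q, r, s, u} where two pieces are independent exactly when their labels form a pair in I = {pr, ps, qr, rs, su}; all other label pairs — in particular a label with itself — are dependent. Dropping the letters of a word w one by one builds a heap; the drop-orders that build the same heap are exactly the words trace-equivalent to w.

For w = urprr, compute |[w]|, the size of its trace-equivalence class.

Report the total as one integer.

4

#0=u has no predecessor
#1=r depends on [0:u]
#2=p depends on [0:u]
#3=r depends on [1:r]
#4=r depends on [3:r]
sources: [0:u]
N(rest) = Σ N(rest − s) over sources s of rest; N(one piece) = 1:
  size 1 → [2]=1  [4]=1
  size 2 → [2,4]=2  [3,4]=1
  size 3 → [1,3,4]=1  [2,3,4]=3
  first=0(u) contributes 4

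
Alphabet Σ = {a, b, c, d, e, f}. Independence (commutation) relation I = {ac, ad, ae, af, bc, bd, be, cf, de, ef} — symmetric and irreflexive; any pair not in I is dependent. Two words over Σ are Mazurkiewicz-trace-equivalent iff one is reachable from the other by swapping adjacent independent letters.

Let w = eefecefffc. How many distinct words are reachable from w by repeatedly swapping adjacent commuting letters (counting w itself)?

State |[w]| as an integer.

210

piece 0:e — minimal
piece 1:e rests on {0:e}
piece 2:f — minimal
piece 3:e rests on {1:e}
piece 4:c rests on {3:e}
piece 5:e rests on {4:c}
piece 6:f rests on {2:f}
piece 7:f rests on {6:f}
piece 8:f rests on {7:f}
piece 9:c rests on {5:e}
minimal pieces: {0:e, 2:f}
ways to finish when only these pieces remain (= sum over removing one remaining piece with nothing left below it):
  1 left: {8}→1  {9}→1
  2 left: {5,9}→1  {7,8}→1  {8,9}→2
  3 left: {4,5,9}→1  {5,8,9}→3  {6,7,8}→1  {7,8,9}→3
  4 left: {2,6,7,8}→1  {3,4,5,9}→1  {4,5,8,9}→4  {5,7,8,9}→6  {6,7,8,9}→4
  5 left: {1,3,4,5,9}→1  {2,6,7,8,9}→5  {3,4,5,8,9}→5  {4,5,7,8,9}→10  {5,6,7,8,9}→10
  6 left: {0,1,3,4,5,9}→1  {1,3,4,5,8,9}→6  {2,5,6,7,8,9}→15  {3,4,5,7,8,9}→15  {4,5,6,7,8,9}→20
  7 left: {0,1,3,4,5,8,9}→7  {1,3,4,5,7,8,9}→21  {2,4,5,6,7,8,9}→35  {3,4,5,6,7,8,9}→35
  8 left: {0,1,3,4,5,7,8,9}→28  {1,3,4,5,6,7,8,9}→56  {2,3,4,5,6,7,8,9}→70
  placing 0:e first → 126 extensions
  placing 2:f first → 84 extensions
total linear extensions = 210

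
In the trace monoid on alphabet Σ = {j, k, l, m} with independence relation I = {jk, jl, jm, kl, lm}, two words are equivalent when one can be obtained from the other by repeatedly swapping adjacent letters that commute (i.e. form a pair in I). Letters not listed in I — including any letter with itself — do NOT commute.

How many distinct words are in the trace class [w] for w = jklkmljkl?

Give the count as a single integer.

0(j) covers ∅
1(k) covers ∅
2(l) covers ∅
3(k) covers 1:k
4(m) covers 3:k
5(l) covers 2:l
6(j) covers 0:j
7(k) covers 4:m
8(l) covers 5:l
floor of heap: 0:j, 1:k, 2:l
completions by unplaced set U, small U first (add the entries for U minus each lowest piece of U):
  |U|=1: {6}:1  {7}:1  {8}:1
  |U|=2: {0,6}:1  {4,7}:1  {5,8}:1  {6,7}:2  {6,8}:2  {7,8}:2
  |U|=3: {0,6,7}:3  {0,6,8}:3  {2,5,8}:1  {3,4,7}:1  {4,6,7}:3  {4,7,8}:3  {5,6,8}:3  {5,7,8}:3  {6,7,8}:6
  |U|=4: {0,4,6,7}:6  {0,5,6,8}:6  {0,6,7,8}:12  {1,3,4,7}:1  {2,5,6,8}:4  {2,5,7,8}:4  {3,4,6,7}:4  {3,4,7,8}:4  {4,5,7,8}:6  {4,6,7,8}:12  {5,6,7,8}:12
  |U|=5: {0,2,5,6,8}:10  {0,3,4,6,7}:10  {0,4,6,7,8}:30  {0,5,6,7,8}:30  {1,3,4,6,7}:5  {1,3,4,7,8}:5  {2,4,5,7,8}:10  {2,5,6,7,8}:20  {3,4,5,7,8}:10  {3,4,6,7,8}:20  {4,5,6,7,8}:30
  |U|=6: {0,1,3,4,6,7}:15  {0,2,5,6,7,8}:60  {0,3,4,6,7,8}:60  {0,4,5,6,7,8}:90  {1,3,4,5,7,8}:15  {1,3,4,6,7,8}:30  {2,3,4,5,7,8}:20  {2,4,5,6,7,8}:60  {3,4,5,6,7,8}:60
  |U|=7: {0,1,3,4,6,7,8}:105  {0,2,4,5,6,7,8}:210  {0,3,4,5,6,7,8}:210  {1,2,3,4,5,7,8}:35  {1,3,4,5,6,7,8}:105  {2,3,4,5,6,7,8}:140
  start at 0(j): 280
  start at 1(k): 560
  start at 2(l): 420
sum over floor = 1260

1260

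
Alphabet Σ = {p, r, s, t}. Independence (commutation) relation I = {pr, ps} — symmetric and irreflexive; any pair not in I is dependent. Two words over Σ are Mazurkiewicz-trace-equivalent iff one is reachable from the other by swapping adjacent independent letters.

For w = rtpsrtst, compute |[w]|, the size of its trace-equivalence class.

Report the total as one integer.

#0=r has no predecessor
#1=t depends on [0:r]
#2=p depends on [1:t]
#3=s depends on [1:t]
#4=r depends on [3:s]
#5=t depends on [2:p, 4:r]
#6=s depends on [5:t]
#7=t depends on [6:s]
sources: [0:r]
N(rest) = Σ N(rest − s) over sources s of rest; N(one piece) = 1:
  size 1 → [7]=1
  size 2 → [6,7]=1
  size 3 → [5,6,7]=1
  size 4 → [2,5,6,7]=1  [4,5,6,7]=1
  size 5 → [2,4,5,6,7]=2  [3,4,5,6,7]=1
  size 6 → [2,3,4,5,6,7]=3
  first=0(r) contributes 3

3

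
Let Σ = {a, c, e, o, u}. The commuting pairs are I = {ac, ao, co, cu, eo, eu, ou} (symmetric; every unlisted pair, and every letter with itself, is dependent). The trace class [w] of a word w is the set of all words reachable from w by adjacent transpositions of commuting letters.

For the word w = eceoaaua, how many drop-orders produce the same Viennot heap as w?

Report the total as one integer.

8

piece 0:e — minimal
piece 1:c rests on {0:e}
piece 2:e rests on {1:c}
piece 3:o — minimal
piece 4:a rests on {2:e}
piece 5:a rests on {4:a}
piece 6:u rests on {5:a}
piece 7:a rests on {6:u}
minimal pieces: {0:e, 3:o}
ways to finish when only these pieces remain (= sum over removing one remaining piece with nothing left below it):
  1 left: {3}→1  {7}→1
  2 left: {3,7}→2  {6,7}→1
  3 left: {3,6,7}→3  {5,6,7}→1
  4 left: {3,5,6,7}→4  {4,5,6,7}→1
  5 left: {2,4,5,6,7}→1  {3,4,5,6,7}→5
  6 left: {1,2,4,5,6,7}→1  {2,3,4,5,6,7}→6
  placing 0:e first → 7 extensions
  placing 3:o first → 1 extensions
total linear extensions = 8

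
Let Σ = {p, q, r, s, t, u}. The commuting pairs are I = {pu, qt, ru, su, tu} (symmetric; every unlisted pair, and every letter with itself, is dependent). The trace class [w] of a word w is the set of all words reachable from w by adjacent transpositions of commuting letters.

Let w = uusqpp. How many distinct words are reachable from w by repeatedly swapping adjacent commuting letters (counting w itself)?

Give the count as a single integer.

piece 0:u — minimal
piece 1:u rests on {0:u}
piece 2:s — minimal
piece 3:q rests on {1:u, 2:s}
piece 4:p rests on {3:q}
piece 5:p rests on {4:p}
minimal pieces: {0:u, 2:s}
ways to finish when only these pieces remain (= sum over removing one remaining piece with nothing left below it):
  1 left: {5}→1
  2 left: {4,5}→1
  3 left: {3,4,5}→1
  4 left: {1,3,4,5}→1  {2,3,4,5}→1
  placing 0:u first → 2 extensions
  placing 2:s first → 1 extensions
total linear extensions = 3

3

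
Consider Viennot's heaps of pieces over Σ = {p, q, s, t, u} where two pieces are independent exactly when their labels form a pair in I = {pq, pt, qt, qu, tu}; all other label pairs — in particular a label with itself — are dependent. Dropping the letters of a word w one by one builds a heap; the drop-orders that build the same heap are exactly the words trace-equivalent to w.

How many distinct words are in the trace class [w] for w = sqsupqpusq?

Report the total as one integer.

5

piece 0:s — minimal
piece 1:q rests on {0:s}
piece 2:s rests on {1:q}
piece 3:u rests on {2:s}
piece 4:p rests on {3:u}
piece 5:q rests on {2:s}
piece 6:p rests on {4:p}
piece 7:u rests on {6:p}
piece 8:s rests on {5:q, 7:u}
piece 9:q rests on {8:s}
minimal pieces: {0:s}
ways to finish when only these pieces remain (= sum over removing one remaining piece with nothing left below it):
  1 left: {9}→1
  2 left: {8,9}→1
  3 left: {5,8,9}→1  {7,8,9}→1
  4 left: {5,7,8,9}→2  {6,7,8,9}→1
  5 left: {4,6,7,8,9}→1  {5,6,7,8,9}→3
  6 left: {3,4,6,7,8,9}→1  {4,5,6,7,8,9}→4
  7 left: {3,4,5,6,7,8,9}→5
  8 left: {2,3,4,5,6,7,8,9}→5
  placing 0:s first → 5 extensions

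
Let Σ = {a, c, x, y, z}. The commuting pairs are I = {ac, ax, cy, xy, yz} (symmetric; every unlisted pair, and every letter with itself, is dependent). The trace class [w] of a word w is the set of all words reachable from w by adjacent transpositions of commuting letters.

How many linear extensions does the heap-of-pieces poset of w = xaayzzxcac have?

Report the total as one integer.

58

#0=x has no predecessor
#1=a has no predecessor
#2=a depends on [1:a]
#3=y depends on [2:a]
#4=z depends on [0:x, 2:a]
#5=z depends on [4:z]
#6=x depends on [5:z]
#7=c depends on [6:x]
#8=a depends on [3:y, 5:z]
#9=c depends on [7:c]
sources: [0:x, 1:a]
N(rest) = Σ N(rest − s) over sources s of rest; N(one piece) = 1:
  size 1 → [8]=1  [9]=1
  size 2 → [3,8]=1  [7,9]=1  [8,9]=2
  size 3 → [3,8,9]=3  [6,7,9]=1  [7,8,9]=3
  size 4 → [3,7,8,9]=6  [6,7,8,9]=4
  size 5 → [3,6,7,8,9]=10  [5,6,7,8,9]=4
  size 6 → [3,5,6,7,8,9]=14  [4,5,6,7,8,9]=4
  size 7 → [0,4,5,6,7,8,9]=4  [3,4,5,6,7,8,9]=18
  size 8 → [0,3,4,5,6,7,8,9]=22  [2,3,4,5,6,7,8,9]=18
  first=0(x) contributes 18
  first=1(a) contributes 40
|[w]| = 58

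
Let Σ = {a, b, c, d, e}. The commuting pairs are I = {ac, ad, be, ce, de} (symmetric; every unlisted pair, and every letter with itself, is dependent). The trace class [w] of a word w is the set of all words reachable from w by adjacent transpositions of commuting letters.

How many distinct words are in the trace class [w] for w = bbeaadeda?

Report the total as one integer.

51

piece 0:b — minimal
piece 1:b rests on {0:b}
piece 2:e — minimal
piece 3:a rests on {1:b, 2:e}
piece 4:a rests on {3:a}
piece 5:d rests on {1:b}
piece 6:e rests on {4:a}
piece 7:d rests on {5:d}
piece 8:a rests on {6:e}
minimal pieces: {0:b, 2:e}
ways to finish when only these pieces remain (= sum over removing one remaining piece with nothing left below it):
  1 left: {7}→1  {8}→1
  2 left: {5,7}→1  {6,8}→1  {7,8}→2
  3 left: {4,6,8}→1  {5,7,8}→3  {6,7,8}→3
  4 left: {3,4,6,8}→1  {4,6,7,8}→4  {5,6,7,8}→6
  5 left: {2,3,4,6,8}→1  {3,4,6,7,8}→5  {4,5,6,7,8}→10
  6 left: {2,3,4,6,7,8}→6  {3,4,5,6,7,8}→15
  7 left: {1,3,4,5,6,7,8}→15  {2,3,4,5,6,7,8}→21
  placing 0:b first → 36 extensions
  placing 2:e first → 15 extensions
total linear extensions = 51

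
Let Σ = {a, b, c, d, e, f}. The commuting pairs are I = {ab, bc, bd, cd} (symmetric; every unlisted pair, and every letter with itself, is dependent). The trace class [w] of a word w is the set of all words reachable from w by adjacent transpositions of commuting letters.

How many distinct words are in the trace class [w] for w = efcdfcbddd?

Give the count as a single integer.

piece 0:e — minimal
piece 1:f rests on {0:e}
piece 2:c rests on {1:f}
piece 3:d rests on {1:f}
piece 4:f rests on {2:c, 3:d}
piece 5:c rests on {4:f}
piece 6:b rests on {4:f}
piece 7:d rests on {4:f}
piece 8:d rests on {7:d}
piece 9:d rests on {8:d}
minimal pieces: {0:e}
ways to finish when only these pieces remain (= sum over removing one remaining piece with nothing left below it):
  1 left: {5}→1  {6}→1  {9}→1
  2 left: {5,6}→2  {5,9}→2  {6,9}→2  {8,9}→1
  3 left: {5,6,9}→6  {5,8,9}→3  {6,8,9}→3  {7,8,9}→1
  4 left: {5,6,8,9}→12  {5,7,8,9}→4  {6,7,8,9}→4
  5 left: {5,6,7,8,9}→20
  6 left: {4,5,6,7,8,9}→20
  7 left: {2,4,5,6,7,8,9}→20  {3,4,5,6,7,8,9}→20
  8 left: {2,3,4,5,6,7,8,9}→40
  placing 0:e first → 40 extensions

40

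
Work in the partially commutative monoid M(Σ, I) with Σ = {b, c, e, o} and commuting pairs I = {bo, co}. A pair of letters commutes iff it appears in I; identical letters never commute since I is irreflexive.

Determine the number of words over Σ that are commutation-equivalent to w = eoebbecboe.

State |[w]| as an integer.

3

drop 0:e onto floor
drop 1:o onto {0:e}
drop 2:e onto {1:o}
drop 3:b onto {2:e}
drop 4:b onto {3:b}
drop 5:e onto {4:b}
drop 6:c onto {5:e}
drop 7:b onto {6:c}
drop 8:o onto {5:e}
drop 9:e onto {7:b, 8:o}
ground layer = {0:e}
drop-orders for the pieces not yet dropped (sum over which currently-grounded one goes next):
  1 to go: {9} 1
  2 to go: {7,9} 1  {8,9} 1
  3 to go: {6,7,9} 1  {7,8,9} 2
  4 to go: {6,7,8,9} 3
  5 to go: {5,6,7,8,9} 3
  6 to go: {4,5,6,7,8,9} 3
  7 to go: {3,4,5,6,7,8,9} 3
  8 to go: {2,3,4,5,6,7,8,9} 3
  if 0:e drops first: 3 orders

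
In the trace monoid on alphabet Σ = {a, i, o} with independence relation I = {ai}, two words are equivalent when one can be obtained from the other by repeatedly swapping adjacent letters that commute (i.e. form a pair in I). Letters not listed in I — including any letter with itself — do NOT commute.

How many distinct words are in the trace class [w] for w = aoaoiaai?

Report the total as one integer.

6

0(a) covers ∅
1(o) covers 0:a
2(a) covers 1:o
3(o) covers 2:a
4(i) covers 3:o
5(a) covers 3:o
6(a) covers 5:a
7(i) covers 4:i
floor of heap: 0:a
completions by unplaced set U, small U first (add the entries for U minus each lowest piece of U):
  |U|=1: {6}:1  {7}:1
  |U|=2: {4,7}:1  {5,6}:1  {6,7}:2
  |U|=3: {4,6,7}:3  {5,6,7}:3
  |U|=4: {4,5,6,7}:6
  |U|=5: {3,4,5,6,7}:6
  |U|=6: {2,3,4,5,6,7}:6
  start at 0(a): 6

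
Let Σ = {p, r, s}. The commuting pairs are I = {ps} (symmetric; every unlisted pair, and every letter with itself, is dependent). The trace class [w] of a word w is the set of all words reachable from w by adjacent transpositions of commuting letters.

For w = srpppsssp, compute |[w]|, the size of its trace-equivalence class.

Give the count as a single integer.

drop 0:s onto floor
drop 1:r onto {0:s}
drop 2:p onto {1:r}
drop 3:p onto {2:p}
drop 4:p onto {3:p}
drop 5:s onto {1:r}
drop 6:s onto {5:s}
drop 7:s onto {6:s}
drop 8:p onto {4:p}
ground layer = {0:s}
drop-orders for the pieces not yet dropped (sum over which currently-grounded one goes next):
  1 to go: {7} 1  {8} 1
  2 to go: {4,8} 1  {6,7} 1  {7,8} 2
  3 to go: {3,4,8} 1  {4,7,8} 3  {5,6,7} 1  {6,7,8} 3
  4 to go: {2,3,4,8} 1  {3,4,7,8} 4  {4,6,7,8} 6  {5,6,7,8} 4
  5 to go: {2,3,4,7,8} 5  {3,4,6,7,8} 10  {4,5,6,7,8} 10
  6 to go: {2,3,4,6,7,8} 15  {3,4,5,6,7,8} 20
  7 to go: {2,3,4,5,6,7,8} 35
  if 0:s drops first: 35 orders

35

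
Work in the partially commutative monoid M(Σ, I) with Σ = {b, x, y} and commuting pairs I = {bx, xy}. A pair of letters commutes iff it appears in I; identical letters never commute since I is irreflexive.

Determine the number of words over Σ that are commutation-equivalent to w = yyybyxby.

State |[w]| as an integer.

8

#0=y has no predecessor
#1=y depends on [0:y]
#2=y depends on [1:y]
#3=b depends on [2:y]
#4=y depends on [3:b]
#5=x has no predecessor
#6=b depends on [4:y]
#7=y depends on [6:b]
sources: [0:y, 5:x]
N(rest) = Σ N(rest − s) over sources s of rest; N(one piece) = 1:
  size 1 → [5]=1  [7]=1
  size 2 → [5,7]=2  [6,7]=1
  size 3 → [4,6,7]=1  [5,6,7]=3
  size 4 → [3,4,6,7]=1  [4,5,6,7]=4
  size 5 → [2,3,4,6,7]=1  [3,4,5,6,7]=5
  size 6 → [1,2,3,4,6,7]=1  [2,3,4,5,6,7]=6
  first=0(y) contributes 7
  first=5(x) contributes 1
|[w]| = 8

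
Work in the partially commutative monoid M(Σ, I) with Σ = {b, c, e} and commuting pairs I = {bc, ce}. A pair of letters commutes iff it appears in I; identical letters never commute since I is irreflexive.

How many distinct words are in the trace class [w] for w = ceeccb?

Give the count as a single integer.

20

drop 0:c onto floor
drop 1:e onto floor
drop 2:e onto {1:e}
drop 3:c onto {0:c}
drop 4:c onto {3:c}
drop 5:b onto {2:e}
ground layer = {0:c, 1:e}
drop-orders for the pieces not yet dropped (sum over which currently-grounded one goes next):
  1 to go: {4} 1  {5} 1
  2 to go: {2,5} 1  {3,4} 1  {4,5} 2
  3 to go: {0,3,4} 1  {1,2,5} 1  {2,4,5} 3  {3,4,5} 3
  4 to go: {0,3,4,5} 4  {1,2,4,5} 4  {2,3,4,5} 6
  if 0:c drops first: 10 orders
  if 1:e drops first: 10 orders
heap linearizations: 20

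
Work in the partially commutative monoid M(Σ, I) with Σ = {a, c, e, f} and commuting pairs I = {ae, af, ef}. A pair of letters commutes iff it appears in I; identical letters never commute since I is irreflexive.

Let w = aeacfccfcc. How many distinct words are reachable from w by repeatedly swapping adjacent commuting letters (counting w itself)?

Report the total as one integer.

0(a) covers ∅
1(e) covers ∅
2(a) covers 0:a
3(c) covers 1:e, 2:a
4(f) covers 3:c
5(c) covers 4:f
6(c) covers 5:c
7(f) covers 6:c
8(c) covers 7:f
9(c) covers 8:c
floor of heap: 0:a, 1:e
completions by unplaced set U, small U first (add the entries for U minus each lowest piece of U):
  |U|=1: {9}:1
  |U|=2: {8,9}:1
  |U|=3: {7,8,9}:1
  |U|=4: {6,7,8,9}:1
  |U|=5: {5,6,7,8,9}:1
  |U|=6: {4,5,6,7,8,9}:1
  |U|=7: {3,4,5,6,7,8,9}:1
  |U|=8: {1,3,4,5,6,7,8,9}:1  {2,3,4,5,6,7,8,9}:1
  start at 0(a): 2
  start at 1(e): 1
sum over floor = 3

3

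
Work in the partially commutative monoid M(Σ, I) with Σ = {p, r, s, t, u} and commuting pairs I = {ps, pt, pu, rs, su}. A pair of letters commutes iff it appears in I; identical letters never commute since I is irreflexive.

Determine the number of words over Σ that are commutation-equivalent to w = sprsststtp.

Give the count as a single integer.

60

0(s) covers ∅
1(p) covers ∅
2(r) covers 1:p
3(s) covers 0:s
4(s) covers 3:s
5(t) covers 2:r, 4:s
6(s) covers 5:t
7(t) covers 6:s
8(t) covers 7:t
9(p) covers 2:r
floor of heap: 0:s, 1:p
completions by unplaced set U, small U first (add the entries for U minus each lowest piece of U):
  |U|=1: {8}:1  {9}:1
  |U|=2: {7,8}:1  {8,9}:2
  |U|=3: {6,7,8}:1  {7,8,9}:3
  |U|=4: {5,6,7,8}:1  {6,7,8,9}:4
  |U|=5: {4,5,6,7,8}:1  {5,6,7,8,9}:5
  |U|=6: {2,5,6,7,8,9}:5  {3,4,5,6,7,8}:1  {4,5,6,7,8,9}:6
  |U|=7: {0,3,4,5,6,7,8}:1  {1,2,5,6,7,8,9}:5  {2,4,5,6,7,8,9}:11  {3,4,5,6,7,8,9}:7
  |U|=8: {0,3,4,5,6,7,8,9}:8  {1,2,4,5,6,7,8,9}:16  {2,3,4,5,6,7,8,9}:18
  start at 0(s): 34
  start at 1(p): 26
sum over floor = 60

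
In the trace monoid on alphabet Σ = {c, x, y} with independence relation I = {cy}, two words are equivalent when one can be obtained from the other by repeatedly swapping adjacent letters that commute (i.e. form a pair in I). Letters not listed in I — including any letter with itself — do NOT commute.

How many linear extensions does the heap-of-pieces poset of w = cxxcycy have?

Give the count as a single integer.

6

#0=c has no predecessor
#1=x depends on [0:c]
#2=x depends on [1:x]
#3=c depends on [2:x]
#4=y depends on [2:x]
#5=c depends on [3:c]
#6=y depends on [4:y]
sources: [0:c]
N(rest) = Σ N(rest − s) over sources s of rest; N(one piece) = 1:
  size 1 → [5]=1  [6]=1
  size 2 → [3,5]=1  [4,6]=1  [5,6]=2
  size 3 → [3,5,6]=3  [4,5,6]=3
  size 4 → [3,4,5,6]=6
  size 5 → [2,3,4,5,6]=6
  first=0(c) contributes 6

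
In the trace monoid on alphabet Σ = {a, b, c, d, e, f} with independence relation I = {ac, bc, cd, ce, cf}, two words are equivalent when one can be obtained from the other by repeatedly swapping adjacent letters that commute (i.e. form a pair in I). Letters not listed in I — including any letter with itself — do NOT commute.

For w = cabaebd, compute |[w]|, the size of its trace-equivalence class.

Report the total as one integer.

drop 0:c onto floor
drop 1:a onto floor
drop 2:b onto {1:a}
drop 3:a onto {2:b}
drop 4:e onto {3:a}
drop 5:b onto {4:e}
drop 6:d onto {5:b}
ground layer = {0:c, 1:a}
drop-orders for the pieces not yet dropped (sum over which currently-grounded one goes next):
  1 to go: {0} 1  {6} 1
  2 to go: {0,6} 2  {5,6} 1
  3 to go: {0,5,6} 3  {4,5,6} 1
  4 to go: {0,4,5,6} 4  {3,4,5,6} 1
  5 to go: {0,3,4,5,6} 5  {2,3,4,5,6} 1
  if 0:c drops first: 1 orders
  if 1:a drops first: 6 orders
heap linearizations: 7

7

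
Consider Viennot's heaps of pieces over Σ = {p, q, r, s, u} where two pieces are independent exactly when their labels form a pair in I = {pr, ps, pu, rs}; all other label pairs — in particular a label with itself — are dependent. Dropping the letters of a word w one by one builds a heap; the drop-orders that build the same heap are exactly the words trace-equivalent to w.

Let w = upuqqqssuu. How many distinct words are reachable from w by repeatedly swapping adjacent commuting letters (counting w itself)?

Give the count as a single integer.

3

piece 0:u — minimal
piece 1:p — minimal
piece 2:u rests on {0:u}
piece 3:q rests on {1:p, 2:u}
piece 4:q rests on {3:q}
piece 5:q rests on {4:q}
piece 6:s rests on {5:q}
piece 7:s rests on {6:s}
piece 8:u rests on {7:s}
piece 9:u rests on {8:u}
minimal pieces: {0:u, 1:p}
ways to finish when only these pieces remain (= sum over removing one remaining piece with nothing left below it):
  1 left: {9}→1
  2 left: {8,9}→1
  3 left: {7,8,9}→1
  4 left: {6,7,8,9}→1
  5 left: {5,6,7,8,9}→1
  6 left: {4,5,6,7,8,9}→1
  7 left: {3,4,5,6,7,8,9}→1
  8 left: {1,3,4,5,6,7,8,9}→1  {2,3,4,5,6,7,8,9}→1
  placing 0:u first → 2 extensions
  placing 1:p first → 1 extensions
total linear extensions = 3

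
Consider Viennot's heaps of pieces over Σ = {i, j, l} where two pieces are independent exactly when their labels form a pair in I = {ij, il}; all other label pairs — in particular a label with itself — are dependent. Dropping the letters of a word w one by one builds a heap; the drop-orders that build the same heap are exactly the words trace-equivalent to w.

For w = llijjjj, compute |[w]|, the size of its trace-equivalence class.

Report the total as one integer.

0(l) covers ∅
1(l) covers 0:l
2(i) covers ∅
3(j) covers 1:l
4(j) covers 3:j
5(j) covers 4:j
6(j) covers 5:j
floor of heap: 0:l, 2:i
completions by unplaced set U, small U first (add the entries for U minus each lowest piece of U):
  |U|=1: {2}:1  {6}:1
  |U|=2: {2,6}:2  {5,6}:1
  |U|=3: {2,5,6}:3  {4,5,6}:1
  |U|=4: {2,4,5,6}:4  {3,4,5,6}:1
  |U|=5: {1,3,4,5,6}:1  {2,3,4,5,6}:5
  start at 0(l): 6
  start at 2(i): 1
sum over floor = 7

7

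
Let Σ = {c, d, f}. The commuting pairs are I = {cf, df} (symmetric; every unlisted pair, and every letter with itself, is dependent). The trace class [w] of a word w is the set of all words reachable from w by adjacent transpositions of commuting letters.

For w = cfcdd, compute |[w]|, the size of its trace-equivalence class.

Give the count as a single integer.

#0=c has no predecessor
#1=f has no predecessor
#2=c depends on [0:c]
#3=d depends on [2:c]
#4=d depends on [3:d]
sources: [0:c, 1:f]
N(rest) = Σ N(rest − s) over sources s of rest; N(one piece) = 1:
  size 1 → [1]=1  [4]=1
  size 2 → [1,4]=2  [3,4]=1
  size 3 → [1,3,4]=3  [2,3,4]=1
  first=0(c) contributes 4
  first=1(f) contributes 1
|[w]| = 5

5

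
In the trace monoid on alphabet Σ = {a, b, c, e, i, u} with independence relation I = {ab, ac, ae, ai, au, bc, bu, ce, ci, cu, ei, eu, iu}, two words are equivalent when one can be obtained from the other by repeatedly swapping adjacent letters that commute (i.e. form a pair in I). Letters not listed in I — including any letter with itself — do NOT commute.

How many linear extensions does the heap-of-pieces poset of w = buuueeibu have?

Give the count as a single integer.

0(b) covers ∅
1(u) covers ∅
2(u) covers 1:u
3(u) covers 2:u
4(e) covers 0:b
5(e) covers 4:e
6(i) covers 0:b
7(b) covers 5:e, 6:i
8(u) covers 3:u
floor of heap: 0:b, 1:u
completions by unplaced set U, small U first (add the entries for U minus each lowest piece of U):
  |U|=1: {7}:1  {8}:1
  |U|=2: {3,8}:1  {5,7}:1  {6,7}:1  {7,8}:2
  |U|=3: {2,3,8}:1  {3,7,8}:3  {4,5,7}:1  {5,6,7}:2  {5,7,8}:3  {6,7,8}:3
  |U|=4: {1,2,3,8}:1  {2,3,7,8}:4  {3,5,7,8}:6  {3,6,7,8}:6  {4,5,6,7}:3  {4,5,7,8}:4  {5,6,7,8}:8
  |U|=5: {0,4,5,6,7}:3  {1,2,3,7,8}:5  {2,3,5,7,8}:10  {2,3,6,7,8}:10  {3,4,5,7,8}:10  {3,5,6,7,8}:20  {4,5,6,7,8}:15
  |U|=6: {0,4,5,6,7,8}:18  {1,2,3,5,7,8}:15  {1,2,3,6,7,8}:15  {2,3,4,5,7,8}:20  {2,3,5,6,7,8}:40  {3,4,5,6,7,8}:45
  |U|=7: {0,3,4,5,6,7,8}:63  {1,2,3,4,5,7,8}:35  {1,2,3,5,6,7,8}:70  {2,3,4,5,6,7,8}:105
  start at 0(b): 210
  start at 1(u): 168
sum over floor = 378

378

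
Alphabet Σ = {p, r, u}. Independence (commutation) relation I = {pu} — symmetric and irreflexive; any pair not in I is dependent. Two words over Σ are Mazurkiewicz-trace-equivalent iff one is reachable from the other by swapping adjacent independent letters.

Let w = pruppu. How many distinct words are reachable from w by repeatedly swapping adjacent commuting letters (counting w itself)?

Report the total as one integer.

0(p) covers ∅
1(r) covers 0:p
2(u) covers 1:r
3(p) covers 1:r
4(p) covers 3:p
5(u) covers 2:u
floor of heap: 0:p
completions by unplaced set U, small U first (add the entries for U minus each lowest piece of U):
  |U|=1: {4}:1  {5}:1
  |U|=2: {2,5}:1  {3,4}:1  {4,5}:2
  |U|=3: {2,4,5}:3  {3,4,5}:3
  |U|=4: {2,3,4,5}:6
  start at 0(p): 6

6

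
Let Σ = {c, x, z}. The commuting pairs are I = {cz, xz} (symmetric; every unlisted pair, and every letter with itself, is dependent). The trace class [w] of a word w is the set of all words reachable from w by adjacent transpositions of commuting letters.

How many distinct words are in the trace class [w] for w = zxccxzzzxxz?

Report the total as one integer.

piece 0:z — minimal
piece 1:x — minimal
piece 2:c rests on {1:x}
piece 3:c rests on {2:c}
piece 4:x rests on {3:c}
piece 5:z rests on {0:z}
piece 6:z rests on {5:z}
piece 7:z rests on {6:z}
piece 8:x rests on {4:x}
piece 9:x rests on {8:x}
piece 10:z rests on {7:z}
minimal pieces: {0:z, 1:x}
ways to finish when only these pieces remain (= sum over removing one remaining piece with nothing left below it):
  1 left: {9}→1  {10}→1
  2 left: {7,10}→1  {8,9}→1  {9,10}→2
  3 left: {4,8,9}→1  {6,7,10}→1  {7,9,10}→3  {8,9,10}→3
  4 left: {3,4,8,9}→1  {4,8,9,10}→4  {5,6,7,10}→1  {6,7,9,10}→4  {7,8,9,10}→6
  5 left: {0,5,6,7,10}→1  {2,3,4,8,9}→1  {3,4,8,9,10}→5  {4,7,8,9,10}→10  {5,6,7,9,10}→5  {6,7,8,9,10}→10
  6 left: {0,5,6,7,9,10}→6  {1,2,3,4,8,9}→1  {2,3,4,8,9,10}→6  {3,4,7,8,9,10}→15  {4,6,7,8,9,10}→20  {5,6,7,8,9,10}→15
  7 left: {0,5,6,7,8,9,10}→21  {1,2,3,4,8,9,10}→7  {2,3,4,7,8,9,10}→21  {3,4,6,7,8,9,10}→35  {4,5,6,7,8,9,10}→35
  8 left: {0,4,5,6,7,8,9,10}→56  {1,2,3,4,7,8,9,10}→28  {2,3,4,6,7,8,9,10}→56  {3,4,5,6,7,8,9,10}→70
  9 left: {0,3,4,5,6,7,8,9,10}→126  {1,2,3,4,6,7,8,9,10}→84  {2,3,4,5,6,7,8,9,10}→126
  placing 0:z first → 210 extensions
  placing 1:x first → 252 extensions
total linear extensions = 462

462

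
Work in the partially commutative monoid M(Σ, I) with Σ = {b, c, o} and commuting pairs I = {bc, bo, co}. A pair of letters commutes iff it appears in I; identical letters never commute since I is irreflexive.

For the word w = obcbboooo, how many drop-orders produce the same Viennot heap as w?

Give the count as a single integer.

#0=o has no predecessor
#1=b has no predecessor
#2=c has no predecessor
#3=b depends on [1:b]
#4=b depends on [3:b]
#5=o depends on [0:o]
#6=o depends on [5:o]
#7=o depends on [6:o]
#8=o depends on [7:o]
sources: [0:o, 1:b, 2:c]
N(rest) = Σ N(rest − s) over sources s of rest; N(one piece) = 1:
  size 1 → [2]=1  [4]=1  [8]=1
  size 2 → [2,4]=2  [2,8]=2  [3,4]=1  [4,8]=2  [7,8]=1
  size 3 → [1,3,4]=1  [2,3,4]=3  [2,4,8]=6  [2,7,8]=3  [3,4,8]=3  [4,7,8]=3  [6,7,8]=1
  size 4 → [1,2,3,4]=4  [1,3,4,8]=4  [2,3,4,8]=12  [2,4,7,8]=12  [2,6,7,8]=4  [3,4,7,8]=6  [4,6,7,8]=4  [5,6,7,8]=1
  size 5 → [0,5,6,7,8]=1  [1,2,3,4,8]=20  [1,3,4,7,8]=10  [2,3,4,7,8]=30  [2,4,6,7,8]=20  [2,5,6,7,8]=5  [3,4,6,7,8]=10  [4,5,6,7,8]=5
  size 6 → [0,2,5,6,7,8]=6  [0,4,5,6,7,8]=6  [1,2,3,4,7,8]=60  [1,3,4,6,7,8]=20  [2,3,4,6,7,8]=60  [2,4,5,6,7,8]=30  [3,4,5,6,7,8]=15
  size 7 → [0,2,4,5,6,7,8]=42  [0,3,4,5,6,7,8]=21  [1,2,3,4,6,7,8]=140  [1,3,4,5,6,7,8]=35  [2,3,4,5,6,7,8]=105
  first=0(o) contributes 280
  first=1(b) contributes 168
  first=2(c) contributes 56
|[w]| = 504

504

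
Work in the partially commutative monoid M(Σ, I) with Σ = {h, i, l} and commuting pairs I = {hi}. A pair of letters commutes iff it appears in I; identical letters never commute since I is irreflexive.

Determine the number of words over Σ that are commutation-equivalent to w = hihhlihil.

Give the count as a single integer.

piece 0:h — minimal
piece 1:i — minimal
piece 2:h rests on {0:h}
piece 3:h rests on {2:h}
piece 4:l rests on {1:i, 3:h}
piece 5:i rests on {4:l}
piece 6:h rests on {4:l}
piece 7:i rests on {5:i}
piece 8:l rests on {6:h, 7:i}
minimal pieces: {0:h, 1:i}
ways to finish when only these pieces remain (= sum over removing one remaining piece with nothing left below it):
  1 left: {8}→1
  2 left: {6,8}→1  {7,8}→1
  3 left: {5,7,8}→1  {6,7,8}→2
  4 left: {5,6,7,8}→3
  5 left: {4,5,6,7,8}→3
  6 left: {1,4,5,6,7,8}→3  {3,4,5,6,7,8}→3
  7 left: {1,3,4,5,6,7,8}→6  {2,3,4,5,6,7,8}→3
  placing 0:h first → 9 extensions
  placing 1:i first → 3 extensions
total linear extensions = 12

12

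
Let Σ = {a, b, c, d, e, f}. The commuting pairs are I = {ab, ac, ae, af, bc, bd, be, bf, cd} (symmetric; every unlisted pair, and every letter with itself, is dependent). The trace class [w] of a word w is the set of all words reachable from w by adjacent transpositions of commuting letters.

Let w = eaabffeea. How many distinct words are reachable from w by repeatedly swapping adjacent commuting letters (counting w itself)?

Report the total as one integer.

504

piece 0:e — minimal
piece 1:a — minimal
piece 2:a rests on {1:a}
piece 3:b — minimal
piece 4:f rests on {0:e}
piece 5:f rests on {4:f}
piece 6:e rests on {5:f}
piece 7:e rests on {6:e}
piece 8:a rests on {2:a}
minimal pieces: {0:e, 1:a, 3:b}
ways to finish when only these pieces remain (= sum over removing one remaining piece with nothing left below it):
  1 left: {3}→1  {7}→1  {8}→1
  2 left: {2,8}→1  {3,7}→2  {3,8}→2  {6,7}→1  {7,8}→2
  3 left: {1,2,8}→1  {2,3,8}→3  {2,7,8}→3  {3,6,7}→3  {3,7,8}→6  {5,6,7}→1  {6,7,8}→3
  4 left: {1,2,3,8}→4  {1,2,7,8}→4  {2,3,7,8}→12  {2,6,7,8}→6  {3,5,6,7}→4  {3,6,7,8}→12  {4,5,6,7}→1  {5,6,7,8}→4
  5 left: {0,4,5,6,7}→1  {1,2,3,7,8}→20  {1,2,6,7,8}→10  {2,3,6,7,8}→30  {2,5,6,7,8}→10  {3,4,5,6,7}→5  {3,5,6,7,8}→20  {4,5,6,7,8}→5
  6 left: {0,3,4,5,6,7}→6  {0,4,5,6,7,8}→6  {1,2,3,6,7,8}→60  {1,2,5,6,7,8}→20  {2,3,5,6,7,8}→60  {2,4,5,6,7,8}→15  {3,4,5,6,7,8}→30
  7 left: {0,2,4,5,6,7,8}→21  {0,3,4,5,6,7,8}→42  {1,2,3,5,6,7,8}→140  {1,2,4,5,6,7,8}→35  {2,3,4,5,6,7,8}→105
  placing 0:e first → 280 extensions
  placing 1:a first → 168 extensions
  placing 3:b first → 56 extensions
total linear extensions = 504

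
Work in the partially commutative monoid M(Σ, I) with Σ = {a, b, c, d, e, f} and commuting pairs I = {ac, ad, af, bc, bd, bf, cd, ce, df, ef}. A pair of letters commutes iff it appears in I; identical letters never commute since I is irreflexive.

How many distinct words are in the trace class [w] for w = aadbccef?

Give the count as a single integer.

drop 0:a onto floor
drop 1:a onto {0:a}
drop 2:d onto floor
drop 3:b onto {1:a}
drop 4:c onto floor
drop 5:c onto {4:c}
drop 6:e onto {2:d, 3:b}
drop 7:f onto {5:c}
ground layer = {0:a, 2:d, 4:c}
drop-orders for the pieces not yet dropped (sum over which currently-grounded one goes next):
  1 to go: {6} 1  {7} 1
  2 to go: {2,6} 1  {3,6} 1  {5,7} 1  {6,7} 2
  3 to go: {1,3,6} 1  {2,3,6} 2  {2,6,7} 3  {3,6,7} 3  {4,5,7} 1  {5,6,7} 3
  4 to go: {0,1,3,6} 1  {1,2,3,6} 3  {1,3,6,7} 4  {2,3,6,7} 8  {2,5,6,7} 6  {3,5,6,7} 6  {4,5,6,7} 4
  5 to go: {0,1,2,3,6} 4  {0,1,3,6,7} 5  {1,2,3,6,7} 15  {1,3,5,6,7} 10  {2,3,5,6,7} 20  {2,4,5,6,7} 10  {3,4,5,6,7} 10
  6 to go: {0,1,2,3,6,7} 24  {0,1,3,5,6,7} 15  {1,2,3,5,6,7} 45  {1,3,4,5,6,7} 20  {2,3,4,5,6,7} 40
  if 0:a drops first: 105 orders
  if 2:d drops first: 35 orders
  if 4:c drops first: 84 orders
heap linearizations: 224

224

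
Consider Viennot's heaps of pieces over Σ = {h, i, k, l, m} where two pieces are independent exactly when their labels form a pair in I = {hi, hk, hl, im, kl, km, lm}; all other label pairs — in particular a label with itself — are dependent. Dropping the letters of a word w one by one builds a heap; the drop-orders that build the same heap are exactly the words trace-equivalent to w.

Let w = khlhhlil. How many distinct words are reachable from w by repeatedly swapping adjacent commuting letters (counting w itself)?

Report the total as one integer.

drop 0:k onto floor
drop 1:h onto floor
drop 2:l onto floor
drop 3:h onto {1:h}
drop 4:h onto {3:h}
drop 5:l onto {2:l}
drop 6:i onto {0:k, 5:l}
drop 7:l onto {6:i}
ground layer = {0:k, 1:h, 2:l}
drop-orders for the pieces not yet dropped (sum over which currently-grounded one goes next):
  1 to go: {4} 1  {7} 1
  2 to go: {3,4} 1  {4,7} 2  {6,7} 1
  3 to go: {0,6,7} 1  {1,3,4} 1  {3,4,7} 3  {4,6,7} 3  {5,6,7} 1
  4 to go: {0,4,6,7} 4  {0,5,6,7} 2  {1,3,4,7} 4  {2,5,6,7} 1  {3,4,6,7} 6  {4,5,6,7} 4
  5 to go: {0,2,5,6,7} 3  {0,3,4,6,7} 10  {0,4,5,6,7} 10  {1,3,4,6,7} 10  {2,4,5,6,7} 5  {3,4,5,6,7} 10
  6 to go: {0,1,3,4,6,7} 20  {0,2,4,5,6,7} 18  {0,3,4,5,6,7} 30  {1,3,4,5,6,7} 20  {2,3,4,5,6,7} 15
  if 0:k drops first: 35 orders
  if 1:h drops first: 63 orders
  if 2:l drops first: 70 orders
heap linearizations: 168

168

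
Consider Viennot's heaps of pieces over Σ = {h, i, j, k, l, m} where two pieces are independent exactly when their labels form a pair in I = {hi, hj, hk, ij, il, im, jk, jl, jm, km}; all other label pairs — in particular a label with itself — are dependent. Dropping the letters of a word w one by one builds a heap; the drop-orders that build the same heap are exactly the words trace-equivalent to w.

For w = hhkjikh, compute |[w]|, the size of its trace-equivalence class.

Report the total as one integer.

piece 0:h — minimal
piece 1:h rests on {0:h}
piece 2:k — minimal
piece 3:j — minimal
piece 4:i rests on {2:k}
piece 5:k rests on {4:i}
piece 6:h rests on {1:h}
minimal pieces: {0:h, 2:k, 3:j}
ways to finish when only these pieces remain (= sum over removing one remaining piece with nothing left below it):
  1 left: {3}→1  {5}→1  {6}→1
  2 left: {1,6}→1  {3,5}→2  {3,6}→2  {4,5}→1  {5,6}→2
  3 left: {0,1,6}→1  {1,3,6}→3  {1,5,6}→3  {2,4,5}→1  {3,4,5}→3  {3,5,6}→6  {4,5,6}→3
  4 left: {0,1,3,6}→4  {0,1,5,6}→4  {1,3,5,6}→12  {1,4,5,6}→6  {2,3,4,5}→4  {2,4,5,6}→4  {3,4,5,6}→12
  5 left: {0,1,3,5,6}→20  {0,1,4,5,6}→10  {1,2,4,5,6}→10  {1,3,4,5,6}→30  {2,3,4,5,6}→20
  placing 0:h first → 60 extensions
  placing 2:k first → 60 extensions
  placing 3:j first → 20 extensions
total linear extensions = 140

140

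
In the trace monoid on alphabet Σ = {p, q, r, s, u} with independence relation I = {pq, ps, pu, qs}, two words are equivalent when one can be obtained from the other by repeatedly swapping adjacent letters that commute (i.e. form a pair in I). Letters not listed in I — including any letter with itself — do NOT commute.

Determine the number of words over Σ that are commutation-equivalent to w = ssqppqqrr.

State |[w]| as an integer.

drop 0:s onto floor
drop 1:s onto {0:s}
drop 2:q onto floor
drop 3:p onto floor
drop 4:p onto {3:p}
drop 5:q onto {2:q}
drop 6:q onto {5:q}
drop 7:r onto {1:s, 4:p, 6:q}
drop 8:r onto {7:r}
ground layer = {0:s, 2:q, 3:p}
drop-orders for the pieces not yet dropped (sum over which currently-grounded one goes next):
  1 to go: {8} 1
  2 to go: {7,8} 1
  3 to go: {1,7,8} 1  {4,7,8} 1  {6,7,8} 1
  4 to go: {0,1,7,8} 1  {1,4,7,8} 2  {1,6,7,8} 2  {3,4,7,8} 1  {4,6,7,8} 2  {5,6,7,8} 1
  5 to go: {0,1,4,7,8} 3  {0,1,6,7,8} 3  {1,3,4,7,8} 3  {1,4,6,7,8} 6  {1,5,6,7,8} 3  {2,5,6,7,8} 1  {3,4,6,7,8} 3  {4,5,6,7,8} 3
  6 to go: {0,1,3,4,7,8} 6  {0,1,4,6,7,8} 12  {0,1,5,6,7,8} 6  {1,2,5,6,7,8} 4  {1,3,4,6,7,8} 12  {1,4,5,6,7,8} 12  {2,4,5,6,7,8} 4  {3,4,5,6,7,8} 6
  7 to go: {0,1,2,5,6,7,8} 10  {0,1,3,4,6,7,8} 30  {0,1,4,5,6,7,8} 30  {1,2,4,5,6,7,8} 20  {1,3,4,5,6,7,8} 30  {2,3,4,5,6,7,8} 10
  if 0:s drops first: 60 orders
  if 2:q drops first: 90 orders
  if 3:p drops first: 60 orders
heap linearizations: 210

210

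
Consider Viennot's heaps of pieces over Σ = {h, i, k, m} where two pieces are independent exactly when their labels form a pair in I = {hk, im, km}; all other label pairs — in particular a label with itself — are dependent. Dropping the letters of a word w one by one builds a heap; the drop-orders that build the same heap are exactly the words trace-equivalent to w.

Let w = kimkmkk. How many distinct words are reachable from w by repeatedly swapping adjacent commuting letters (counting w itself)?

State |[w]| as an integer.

21

0(k) covers ∅
1(i) covers 0:k
2(m) covers ∅
3(k) covers 1:i
4(m) covers 2:m
5(k) covers 3:k
6(k) covers 5:k
floor of heap: 0:k, 2:m
completions by unplaced set U, small U first (add the entries for U minus each lowest piece of U):
  |U|=1: {4}:1  {6}:1
  |U|=2: {2,4}:1  {4,6}:2  {5,6}:1
  |U|=3: {2,4,6}:3  {3,5,6}:1  {4,5,6}:3
  |U|=4: {1,3,5,6}:1  {2,4,5,6}:6  {3,4,5,6}:4
  |U|=5: {0,1,3,5,6}:1  {1,3,4,5,6}:5  {2,3,4,5,6}:10
  start at 0(k): 15
  start at 2(m): 6
sum over floor = 21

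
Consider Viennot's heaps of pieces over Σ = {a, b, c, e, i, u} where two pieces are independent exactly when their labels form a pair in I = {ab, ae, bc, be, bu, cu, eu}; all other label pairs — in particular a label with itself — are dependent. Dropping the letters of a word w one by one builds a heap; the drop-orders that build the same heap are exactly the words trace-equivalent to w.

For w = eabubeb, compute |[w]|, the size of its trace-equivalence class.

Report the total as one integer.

210

drop 0:e onto floor
drop 1:a onto floor
drop 2:b onto floor
drop 3:u onto {1:a}
drop 4:b onto {2:b}
drop 5:e onto {0:e}
drop 6:b onto {4:b}
ground layer = {0:e, 1:a, 2:b}
drop-orders for the pieces not yet dropped (sum over which currently-grounded one goes next):
  1 to go: {3} 1  {5} 1  {6} 1
  2 to go: {0,5} 1  {1,3} 1  {3,5} 2  {3,6} 2  {4,6} 1  {5,6} 2
  3 to go: {0,3,5} 3  {0,5,6} 3  {1,3,5} 3  {1,3,6} 3  {2,4,6} 1  {3,4,6} 3  {3,5,6} 6  {4,5,6} 3
  4 to go: {0,1,3,5} 6  {0,3,5,6} 12  {0,4,5,6} 6  {1,3,4,6} 6  {1,3,5,6} 12  {2,3,4,6} 4  {2,4,5,6} 4  {3,4,5,6} 12
  5 to go: {0,1,3,5,6} 30  {0,2,4,5,6} 10  {0,3,4,5,6} 30  {1,2,3,4,6} 10  {1,3,4,5,6} 30  {2,3,4,5,6} 20
  if 0:e drops first: 60 orders
  if 1:a drops first: 60 orders
  if 2:b drops first: 90 orders
heap linearizations: 210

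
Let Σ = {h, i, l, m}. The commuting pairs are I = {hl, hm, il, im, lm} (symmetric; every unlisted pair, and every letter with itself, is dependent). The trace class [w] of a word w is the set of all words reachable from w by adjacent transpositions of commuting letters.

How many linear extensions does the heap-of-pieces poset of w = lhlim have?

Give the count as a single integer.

drop 0:l onto floor
drop 1:h onto floor
drop 2:l onto {0:l}
drop 3:i onto {1:h}
drop 4:m onto floor
ground layer = {0:l, 1:h, 4:m}
drop-orders for the pieces not yet dropped (sum over which currently-grounded one goes next):
  1 to go: {2} 1  {3} 1  {4} 1
  2 to go: {0,2} 1  {1,3} 1  {2,3} 2  {2,4} 2  {3,4} 2
  3 to go: {0,2,3} 3  {0,2,4} 3  {1,2,3} 3  {1,3,4} 3  {2,3,4} 6
  if 0:l drops first: 12 orders
  if 1:h drops first: 12 orders
  if 4:m drops first: 6 orders
heap linearizations: 30

30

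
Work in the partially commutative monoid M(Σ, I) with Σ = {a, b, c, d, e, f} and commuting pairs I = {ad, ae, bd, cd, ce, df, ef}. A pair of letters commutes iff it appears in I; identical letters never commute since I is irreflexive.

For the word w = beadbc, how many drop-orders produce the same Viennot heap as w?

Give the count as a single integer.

7

0(b) covers ∅
1(e) covers 0:b
2(a) covers 0:b
3(d) covers 1:e
4(b) covers 1:e, 2:a
5(c) covers 4:b
floor of heap: 0:b
completions by unplaced set U, small U first (add the entries for U minus each lowest piece of U):
  |U|=1: {3}:1  {5}:1
  |U|=2: {3,5}:2  {4,5}:1
  |U|=3: {2,4,5}:1  {3,4,5}:3
  |U|=4: {1,3,4,5}:3  {2,3,4,5}:4
  start at 0(b): 7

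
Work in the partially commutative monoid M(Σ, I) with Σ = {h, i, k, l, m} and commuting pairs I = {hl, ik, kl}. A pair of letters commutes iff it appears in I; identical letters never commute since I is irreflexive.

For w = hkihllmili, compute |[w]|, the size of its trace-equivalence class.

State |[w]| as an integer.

9

#0=h has no predecessor
#1=k depends on [0:h]
#2=i depends on [0:h]
#3=h depends on [1:k, 2:i]
#4=l depends on [2:i]
#5=l depends on [4:l]
#6=m depends on [3:h, 5:l]
#7=i depends on [6:m]
#8=l depends on [7:i]
#9=i depends on [8:l]
sources: [0:h]
N(rest) = Σ N(rest − s) over sources s of rest; N(one piece) = 1:
  size 1 → [9]=1
  size 2 → [8,9]=1
  size 3 → [7,8,9]=1
  size 4 → [6,7,8,9]=1
  size 5 → [3,6,7,8,9]=1  [5,6,7,8,9]=1
  size 6 → [1,3,6,7,8,9]=1  [3,5,6,7,8,9]=2  [4,5,6,7,8,9]=1
  size 7 → [1,3,5,6,7,8,9]=3  [3,4,5,6,7,8,9]=3
  size 8 → [1,3,4,5,6,7,8,9]=6  [2,3,4,5,6,7,8,9]=3
  first=0(h) contributes 9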